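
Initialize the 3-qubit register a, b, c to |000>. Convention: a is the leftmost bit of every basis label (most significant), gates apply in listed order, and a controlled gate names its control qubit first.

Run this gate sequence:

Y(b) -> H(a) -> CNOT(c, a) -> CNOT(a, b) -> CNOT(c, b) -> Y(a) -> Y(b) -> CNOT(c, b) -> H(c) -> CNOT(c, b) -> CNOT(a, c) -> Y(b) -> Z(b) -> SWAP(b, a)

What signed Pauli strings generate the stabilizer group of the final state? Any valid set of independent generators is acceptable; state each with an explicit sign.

The stabilizer group can be generated by +XIX, +IXI, +ZIZ, among other valid generating sets.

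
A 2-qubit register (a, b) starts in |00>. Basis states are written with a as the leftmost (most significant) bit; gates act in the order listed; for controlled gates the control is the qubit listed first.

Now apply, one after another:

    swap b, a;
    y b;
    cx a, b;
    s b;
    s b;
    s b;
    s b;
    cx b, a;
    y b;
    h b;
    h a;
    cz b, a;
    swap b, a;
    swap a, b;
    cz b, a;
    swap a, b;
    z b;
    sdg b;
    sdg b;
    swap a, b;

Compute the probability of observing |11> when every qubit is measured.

The probability of measuring |11> is 1/4.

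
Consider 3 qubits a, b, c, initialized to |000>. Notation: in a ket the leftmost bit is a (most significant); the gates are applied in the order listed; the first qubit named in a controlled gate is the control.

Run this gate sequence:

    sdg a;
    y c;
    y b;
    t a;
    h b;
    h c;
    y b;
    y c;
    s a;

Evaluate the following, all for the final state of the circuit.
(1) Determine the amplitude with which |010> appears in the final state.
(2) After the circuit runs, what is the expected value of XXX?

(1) |010> carries amplitude 1/2 in the final state.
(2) In the final state, XXX has expectation 0.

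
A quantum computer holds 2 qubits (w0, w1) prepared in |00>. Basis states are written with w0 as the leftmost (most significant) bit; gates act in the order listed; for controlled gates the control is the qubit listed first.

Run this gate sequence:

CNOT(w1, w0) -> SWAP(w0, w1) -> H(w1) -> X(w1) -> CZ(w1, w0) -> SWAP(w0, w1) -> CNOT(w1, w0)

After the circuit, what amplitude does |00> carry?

The amplitude on |00> is sqrt(2)/2.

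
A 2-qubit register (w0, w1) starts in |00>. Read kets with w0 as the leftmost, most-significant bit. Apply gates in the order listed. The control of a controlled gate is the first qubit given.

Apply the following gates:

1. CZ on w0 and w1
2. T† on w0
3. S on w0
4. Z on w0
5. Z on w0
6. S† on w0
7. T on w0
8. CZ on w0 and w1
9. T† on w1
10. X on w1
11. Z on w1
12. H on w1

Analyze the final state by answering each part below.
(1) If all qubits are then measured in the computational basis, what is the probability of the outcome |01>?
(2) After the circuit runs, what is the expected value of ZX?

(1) A full measurement returns |01> with probability 1/2. Key observation: steps 1-8 multiply out to the identity, so the circuit reduces to the remaining gates.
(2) The expectation value of ZX is -1.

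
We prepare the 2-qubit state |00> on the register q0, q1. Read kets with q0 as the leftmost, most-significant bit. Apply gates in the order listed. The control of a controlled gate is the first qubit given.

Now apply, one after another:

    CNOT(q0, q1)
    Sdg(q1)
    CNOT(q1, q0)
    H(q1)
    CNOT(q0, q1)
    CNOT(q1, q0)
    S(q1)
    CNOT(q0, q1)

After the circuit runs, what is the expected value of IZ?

The expectation value of IZ is 1.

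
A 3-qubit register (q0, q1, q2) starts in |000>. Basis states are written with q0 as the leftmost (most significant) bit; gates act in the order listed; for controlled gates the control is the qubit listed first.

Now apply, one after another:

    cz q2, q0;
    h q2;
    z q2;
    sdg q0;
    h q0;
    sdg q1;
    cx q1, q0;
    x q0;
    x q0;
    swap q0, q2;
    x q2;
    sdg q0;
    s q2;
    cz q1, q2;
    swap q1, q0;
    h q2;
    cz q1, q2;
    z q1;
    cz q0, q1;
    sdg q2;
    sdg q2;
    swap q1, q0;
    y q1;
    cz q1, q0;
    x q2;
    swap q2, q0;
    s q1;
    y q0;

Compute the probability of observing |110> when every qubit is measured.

A full measurement returns |110> with probability 1/4.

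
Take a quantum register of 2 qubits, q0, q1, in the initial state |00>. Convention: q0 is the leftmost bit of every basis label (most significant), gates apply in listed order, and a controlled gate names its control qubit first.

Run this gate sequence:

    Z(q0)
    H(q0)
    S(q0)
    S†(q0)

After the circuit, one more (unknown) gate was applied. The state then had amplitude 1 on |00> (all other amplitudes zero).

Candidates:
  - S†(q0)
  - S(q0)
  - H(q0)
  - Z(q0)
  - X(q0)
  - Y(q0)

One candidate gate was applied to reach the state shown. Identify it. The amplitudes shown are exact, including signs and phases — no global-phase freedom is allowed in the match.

The applied gate was H(q0). Key observation: steps 3-4 multiply out to the identity, so the circuit reduces to the remaining gates.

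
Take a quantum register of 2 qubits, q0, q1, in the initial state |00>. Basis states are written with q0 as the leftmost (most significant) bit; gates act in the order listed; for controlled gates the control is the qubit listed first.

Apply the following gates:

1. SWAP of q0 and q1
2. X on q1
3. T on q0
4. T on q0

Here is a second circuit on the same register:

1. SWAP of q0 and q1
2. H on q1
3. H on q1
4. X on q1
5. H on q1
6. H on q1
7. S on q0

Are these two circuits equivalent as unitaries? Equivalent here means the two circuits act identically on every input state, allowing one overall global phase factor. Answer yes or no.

Yes: on every input state the two circuits agree up to one overall phase factor.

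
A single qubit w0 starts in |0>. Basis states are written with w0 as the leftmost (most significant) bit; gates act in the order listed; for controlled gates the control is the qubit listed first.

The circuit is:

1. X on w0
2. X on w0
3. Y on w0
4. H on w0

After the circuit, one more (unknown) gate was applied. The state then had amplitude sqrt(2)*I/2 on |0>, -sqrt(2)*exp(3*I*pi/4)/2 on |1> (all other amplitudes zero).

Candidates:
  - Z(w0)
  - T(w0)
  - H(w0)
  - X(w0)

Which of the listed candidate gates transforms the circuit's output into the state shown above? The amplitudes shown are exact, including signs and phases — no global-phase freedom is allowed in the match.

The unique candidate consistent with the amplitudes is T(w0).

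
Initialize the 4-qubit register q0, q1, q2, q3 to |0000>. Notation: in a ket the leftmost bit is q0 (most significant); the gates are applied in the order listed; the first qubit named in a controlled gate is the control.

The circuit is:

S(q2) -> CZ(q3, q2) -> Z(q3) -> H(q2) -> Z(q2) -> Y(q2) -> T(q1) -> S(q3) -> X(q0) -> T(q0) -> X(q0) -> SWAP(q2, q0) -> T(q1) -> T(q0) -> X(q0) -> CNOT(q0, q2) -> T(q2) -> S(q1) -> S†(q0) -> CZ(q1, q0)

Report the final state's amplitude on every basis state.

The resulting statevector has amplitude -sqrt(2)/2 on |0000>, sqrt(2)*I/2 on |1010>, and 0 on every other basis state.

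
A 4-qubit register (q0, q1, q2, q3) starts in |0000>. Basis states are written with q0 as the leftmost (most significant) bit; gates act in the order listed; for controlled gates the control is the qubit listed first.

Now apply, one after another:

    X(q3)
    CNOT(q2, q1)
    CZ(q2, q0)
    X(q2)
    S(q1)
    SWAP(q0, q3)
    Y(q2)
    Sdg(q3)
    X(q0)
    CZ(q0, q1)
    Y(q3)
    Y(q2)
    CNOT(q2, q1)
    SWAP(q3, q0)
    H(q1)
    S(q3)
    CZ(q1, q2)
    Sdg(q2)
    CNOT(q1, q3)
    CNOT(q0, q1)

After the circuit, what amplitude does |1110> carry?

The amplitude on |1110> is sqrt(2)/2.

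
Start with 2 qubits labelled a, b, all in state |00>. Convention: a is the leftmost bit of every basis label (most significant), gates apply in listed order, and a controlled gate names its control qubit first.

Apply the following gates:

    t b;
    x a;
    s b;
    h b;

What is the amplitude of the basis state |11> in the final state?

|11> carries amplitude sqrt(2)/2 in the final state.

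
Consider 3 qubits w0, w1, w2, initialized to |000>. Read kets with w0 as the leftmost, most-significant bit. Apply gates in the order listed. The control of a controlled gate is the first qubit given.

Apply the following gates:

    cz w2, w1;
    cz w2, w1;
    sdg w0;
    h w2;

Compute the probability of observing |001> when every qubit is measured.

A full measurement returns |001> with probability 1/2.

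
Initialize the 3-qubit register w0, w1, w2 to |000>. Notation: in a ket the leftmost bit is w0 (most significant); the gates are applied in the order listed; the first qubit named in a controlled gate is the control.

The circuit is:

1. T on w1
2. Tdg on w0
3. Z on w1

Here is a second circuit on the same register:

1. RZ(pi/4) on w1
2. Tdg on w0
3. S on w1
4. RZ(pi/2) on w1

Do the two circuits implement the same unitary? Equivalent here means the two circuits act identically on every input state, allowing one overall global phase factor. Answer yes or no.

Yes, they are equivalent — the unitaries differ by at most a global phase.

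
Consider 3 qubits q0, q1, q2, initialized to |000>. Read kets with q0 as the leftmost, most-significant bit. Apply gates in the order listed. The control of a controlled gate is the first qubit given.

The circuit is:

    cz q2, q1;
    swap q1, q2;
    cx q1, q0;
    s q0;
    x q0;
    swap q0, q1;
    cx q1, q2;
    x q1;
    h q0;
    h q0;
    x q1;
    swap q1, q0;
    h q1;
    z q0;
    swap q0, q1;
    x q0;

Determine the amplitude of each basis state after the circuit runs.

After the circuit, the state carries amplitude -sqrt(2)/2 on |011>, -sqrt(2)/2 on |111>, and 0 on every other basis state.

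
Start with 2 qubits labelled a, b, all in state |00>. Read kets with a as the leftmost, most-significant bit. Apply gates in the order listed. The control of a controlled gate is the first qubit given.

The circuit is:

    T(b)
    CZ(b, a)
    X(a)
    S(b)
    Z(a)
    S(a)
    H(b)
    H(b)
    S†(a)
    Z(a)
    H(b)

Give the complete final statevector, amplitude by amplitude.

The final amplitudes are 0 on |00>, 0 on |01>, sqrt(2)/2 on |10>, sqrt(2)/2 on |11>. Key observation: steps 5-10 multiply out to the identity, so the circuit reduces to the remaining gates.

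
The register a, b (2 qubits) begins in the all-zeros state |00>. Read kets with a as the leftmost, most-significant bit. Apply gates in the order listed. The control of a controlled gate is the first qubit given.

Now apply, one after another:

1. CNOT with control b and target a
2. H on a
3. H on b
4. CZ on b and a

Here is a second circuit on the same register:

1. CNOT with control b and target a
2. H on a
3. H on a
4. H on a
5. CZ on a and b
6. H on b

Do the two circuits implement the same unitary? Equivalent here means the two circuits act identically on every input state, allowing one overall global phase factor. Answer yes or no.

No: there is an input state on which the two circuits produce genuinely different outputs (not merely differing by a phase).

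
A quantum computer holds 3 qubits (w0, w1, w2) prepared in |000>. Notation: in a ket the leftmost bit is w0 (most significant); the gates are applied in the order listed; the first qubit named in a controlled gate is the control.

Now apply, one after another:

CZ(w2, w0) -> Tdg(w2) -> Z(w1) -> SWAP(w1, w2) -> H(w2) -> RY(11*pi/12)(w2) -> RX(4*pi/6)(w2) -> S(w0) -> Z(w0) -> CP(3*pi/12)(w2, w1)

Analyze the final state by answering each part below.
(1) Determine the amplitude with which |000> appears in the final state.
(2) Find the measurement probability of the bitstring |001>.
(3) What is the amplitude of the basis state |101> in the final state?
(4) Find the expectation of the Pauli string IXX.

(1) The final state's coefficient on |000> equals -sqrt(6*sqrt(2) + 12)/16 - sqrt(12 - 6*sqrt(2))/16 - sqrt(4 - 2*sqrt(2))/16 + sqrt(2*sqrt(2) + 4)/16 - 3*I*sqrt(2*sqrt(2) + 4)/16 - I*sqrt(6*sqrt(2) + 12)/16 - I*sqrt(12 - 6*sqrt(2))/16 + 3*I*sqrt(4 - 2*sqrt(2))/16.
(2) Outcome |001> occurs with probability -sqrt(6)/16 + sqrt(2)/16 + 1/2.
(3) The final state's coefficient on |101> equals 0.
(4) The observable IXX averages to 0.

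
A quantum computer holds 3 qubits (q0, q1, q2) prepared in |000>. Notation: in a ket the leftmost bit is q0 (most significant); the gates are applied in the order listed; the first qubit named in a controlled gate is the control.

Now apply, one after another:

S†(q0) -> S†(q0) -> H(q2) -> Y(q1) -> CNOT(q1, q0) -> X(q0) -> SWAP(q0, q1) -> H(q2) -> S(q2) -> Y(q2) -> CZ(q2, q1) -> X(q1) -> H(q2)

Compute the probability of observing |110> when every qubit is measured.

A full measurement returns |110> with probability 1/2.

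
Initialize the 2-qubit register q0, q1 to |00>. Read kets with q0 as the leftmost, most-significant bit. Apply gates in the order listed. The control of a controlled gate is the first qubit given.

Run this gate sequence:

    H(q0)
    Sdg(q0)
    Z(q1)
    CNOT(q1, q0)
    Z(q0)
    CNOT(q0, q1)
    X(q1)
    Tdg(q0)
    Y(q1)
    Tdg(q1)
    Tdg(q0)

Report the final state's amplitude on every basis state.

The final amplitudes are -sqrt(2)*I/2 on |00>, 0 on |01>, 0 on |10>, sqrt(2)*exp(I*pi/4)/2 on |11>.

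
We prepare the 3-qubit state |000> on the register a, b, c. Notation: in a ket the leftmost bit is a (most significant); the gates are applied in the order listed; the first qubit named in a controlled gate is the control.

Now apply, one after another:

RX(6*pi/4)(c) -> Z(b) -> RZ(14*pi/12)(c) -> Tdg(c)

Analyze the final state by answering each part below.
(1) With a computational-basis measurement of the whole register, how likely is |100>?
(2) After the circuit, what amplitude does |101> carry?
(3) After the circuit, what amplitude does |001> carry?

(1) The probability of measuring |100> is 0.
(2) The amplitude on |101> is 0.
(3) |001> carries amplitude -sqrt(2)*exp(5*I*pi/6)/2 in the final state.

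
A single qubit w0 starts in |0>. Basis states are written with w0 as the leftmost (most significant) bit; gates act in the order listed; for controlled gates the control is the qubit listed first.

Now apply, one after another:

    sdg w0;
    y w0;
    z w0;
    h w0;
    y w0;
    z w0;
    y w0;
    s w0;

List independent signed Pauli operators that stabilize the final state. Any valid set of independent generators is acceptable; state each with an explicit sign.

The final state is stabilized by the group generated by +Y; other independent generating sets are equally valid.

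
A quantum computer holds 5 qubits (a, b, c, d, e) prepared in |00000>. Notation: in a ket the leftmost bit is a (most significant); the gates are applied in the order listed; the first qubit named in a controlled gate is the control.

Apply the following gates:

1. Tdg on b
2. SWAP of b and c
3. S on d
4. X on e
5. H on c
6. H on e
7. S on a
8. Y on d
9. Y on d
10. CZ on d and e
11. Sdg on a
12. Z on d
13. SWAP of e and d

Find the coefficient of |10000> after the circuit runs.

|10000> carries amplitude 0 in the final state.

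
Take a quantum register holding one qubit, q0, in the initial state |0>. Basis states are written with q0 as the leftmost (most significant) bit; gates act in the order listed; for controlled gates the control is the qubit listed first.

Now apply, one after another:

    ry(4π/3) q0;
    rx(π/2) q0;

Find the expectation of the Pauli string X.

In the final state, X has expectation -sqrt(3)/2.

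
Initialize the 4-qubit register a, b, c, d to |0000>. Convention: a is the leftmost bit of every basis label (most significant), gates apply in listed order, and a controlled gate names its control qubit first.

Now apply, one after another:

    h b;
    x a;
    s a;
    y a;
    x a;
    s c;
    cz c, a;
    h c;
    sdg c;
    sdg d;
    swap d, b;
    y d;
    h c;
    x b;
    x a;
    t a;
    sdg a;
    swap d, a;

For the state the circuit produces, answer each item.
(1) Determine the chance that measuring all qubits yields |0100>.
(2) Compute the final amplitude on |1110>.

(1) Outcome |0100> occurs with probability 1/4.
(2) |1110> carries amplitude sqrt(2)*(-1 + I)/4 in the final state.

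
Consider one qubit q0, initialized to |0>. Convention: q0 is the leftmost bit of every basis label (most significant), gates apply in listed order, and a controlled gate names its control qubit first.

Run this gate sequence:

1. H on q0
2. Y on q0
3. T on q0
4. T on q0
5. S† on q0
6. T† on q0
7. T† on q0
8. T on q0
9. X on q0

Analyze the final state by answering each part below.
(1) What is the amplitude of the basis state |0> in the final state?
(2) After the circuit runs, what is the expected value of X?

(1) The amplitude on |0> is sqrt(2)*exp(I*pi/4)/2.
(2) In the final state, X has expectation -sqrt(2)/2.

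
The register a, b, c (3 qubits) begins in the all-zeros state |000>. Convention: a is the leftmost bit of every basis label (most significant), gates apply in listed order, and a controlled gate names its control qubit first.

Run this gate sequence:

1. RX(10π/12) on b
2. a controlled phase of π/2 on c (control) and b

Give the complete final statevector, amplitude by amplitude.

After the circuit, the state carries amplitude -sqrt(2)/4 + sqrt(6)/4 on |000>, I*(-sqrt(6) - sqrt(2))/4 on |010>, and 0 on every other basis state.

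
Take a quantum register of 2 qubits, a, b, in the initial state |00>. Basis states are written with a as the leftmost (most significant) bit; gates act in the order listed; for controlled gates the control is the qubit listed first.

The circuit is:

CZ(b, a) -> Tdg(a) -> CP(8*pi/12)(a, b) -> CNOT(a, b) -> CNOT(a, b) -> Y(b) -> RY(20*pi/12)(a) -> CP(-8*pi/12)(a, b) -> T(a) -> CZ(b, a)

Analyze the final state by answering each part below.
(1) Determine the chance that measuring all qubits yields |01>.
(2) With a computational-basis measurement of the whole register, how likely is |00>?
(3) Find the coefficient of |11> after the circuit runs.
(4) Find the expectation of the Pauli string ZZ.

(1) Outcome |01> occurs with probability 3/4.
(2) Outcome |00> occurs with probability 0.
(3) |11> carries amplitude -exp(I*pi/12)/2 in the final state.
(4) The expectation value of ZZ is -1/2.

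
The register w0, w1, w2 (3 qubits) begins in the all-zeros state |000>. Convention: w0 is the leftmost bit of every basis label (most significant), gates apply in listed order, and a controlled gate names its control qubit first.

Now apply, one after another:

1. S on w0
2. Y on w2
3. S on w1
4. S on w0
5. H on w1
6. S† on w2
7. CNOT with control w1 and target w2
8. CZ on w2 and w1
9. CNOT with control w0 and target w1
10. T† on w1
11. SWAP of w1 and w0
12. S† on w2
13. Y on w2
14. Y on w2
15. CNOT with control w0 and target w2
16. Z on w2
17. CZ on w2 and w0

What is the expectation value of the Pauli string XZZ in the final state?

The expectation value of XZZ is sqrt(2)/2.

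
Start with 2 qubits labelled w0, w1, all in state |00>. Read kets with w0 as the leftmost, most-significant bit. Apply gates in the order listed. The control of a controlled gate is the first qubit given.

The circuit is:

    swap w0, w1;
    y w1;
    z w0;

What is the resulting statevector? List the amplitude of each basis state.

After the circuit, the state carries amplitude I on |01>, and 0 on every other basis state.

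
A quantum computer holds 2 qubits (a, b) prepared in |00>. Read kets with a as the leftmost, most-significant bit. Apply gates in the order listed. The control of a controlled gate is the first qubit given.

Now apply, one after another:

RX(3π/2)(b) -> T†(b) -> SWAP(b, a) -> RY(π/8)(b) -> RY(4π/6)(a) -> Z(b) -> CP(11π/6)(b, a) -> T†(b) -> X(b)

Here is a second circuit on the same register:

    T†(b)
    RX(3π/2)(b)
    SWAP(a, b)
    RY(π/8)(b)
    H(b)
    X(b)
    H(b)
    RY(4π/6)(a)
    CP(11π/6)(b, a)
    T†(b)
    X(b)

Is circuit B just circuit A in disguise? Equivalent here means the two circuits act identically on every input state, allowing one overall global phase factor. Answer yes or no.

No: there is an input state on which the two circuits produce genuinely different outputs (not merely differing by a phase).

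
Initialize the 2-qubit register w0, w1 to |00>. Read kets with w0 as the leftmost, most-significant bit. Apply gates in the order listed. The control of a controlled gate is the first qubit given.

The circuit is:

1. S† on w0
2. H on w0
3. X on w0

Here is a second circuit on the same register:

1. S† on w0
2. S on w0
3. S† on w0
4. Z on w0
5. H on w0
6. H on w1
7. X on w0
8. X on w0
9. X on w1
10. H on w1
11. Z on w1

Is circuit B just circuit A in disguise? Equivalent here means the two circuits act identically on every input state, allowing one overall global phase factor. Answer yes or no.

Yes: on every input state the two circuits agree up to one overall phase factor.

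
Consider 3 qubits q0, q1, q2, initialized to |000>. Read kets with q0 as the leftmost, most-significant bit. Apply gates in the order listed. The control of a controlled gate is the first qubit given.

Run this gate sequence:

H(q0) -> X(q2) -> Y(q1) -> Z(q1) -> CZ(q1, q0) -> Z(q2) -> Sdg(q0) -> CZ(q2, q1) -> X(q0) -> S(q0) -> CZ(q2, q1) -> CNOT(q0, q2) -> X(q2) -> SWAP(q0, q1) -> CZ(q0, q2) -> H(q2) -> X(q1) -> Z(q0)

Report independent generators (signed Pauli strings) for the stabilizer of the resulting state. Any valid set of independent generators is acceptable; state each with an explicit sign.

One valid set of independent stabilizer generators is -IXZ, -IZX, -ZII (any independent generating set of the same group is equally correct).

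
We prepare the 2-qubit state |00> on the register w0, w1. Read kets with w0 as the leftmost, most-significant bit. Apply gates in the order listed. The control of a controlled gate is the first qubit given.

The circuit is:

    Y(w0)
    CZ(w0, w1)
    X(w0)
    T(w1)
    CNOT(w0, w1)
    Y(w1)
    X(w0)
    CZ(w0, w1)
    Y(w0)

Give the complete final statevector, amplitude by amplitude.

The resulting statevector has amplitude -I on |01>, and 0 on every other basis state.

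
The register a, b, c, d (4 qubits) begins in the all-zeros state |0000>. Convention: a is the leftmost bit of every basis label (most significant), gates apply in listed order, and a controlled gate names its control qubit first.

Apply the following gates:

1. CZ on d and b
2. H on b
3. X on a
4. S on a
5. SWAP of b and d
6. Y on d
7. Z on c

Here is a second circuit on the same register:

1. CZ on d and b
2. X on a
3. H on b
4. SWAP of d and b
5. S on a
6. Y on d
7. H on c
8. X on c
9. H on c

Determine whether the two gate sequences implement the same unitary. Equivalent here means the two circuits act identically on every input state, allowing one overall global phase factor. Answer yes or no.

Yes, they are equivalent — the unitaries differ by at most a global phase.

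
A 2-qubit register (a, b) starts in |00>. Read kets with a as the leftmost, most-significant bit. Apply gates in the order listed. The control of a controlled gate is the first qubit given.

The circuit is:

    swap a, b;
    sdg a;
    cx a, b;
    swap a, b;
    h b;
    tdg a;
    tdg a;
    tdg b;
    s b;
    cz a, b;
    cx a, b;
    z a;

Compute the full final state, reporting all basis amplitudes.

The final amplitudes are sqrt(2)/2 on |00>, sqrt(2)*exp(I*pi/4)/2 on |01>, 0 on |10>, 0 on |11>.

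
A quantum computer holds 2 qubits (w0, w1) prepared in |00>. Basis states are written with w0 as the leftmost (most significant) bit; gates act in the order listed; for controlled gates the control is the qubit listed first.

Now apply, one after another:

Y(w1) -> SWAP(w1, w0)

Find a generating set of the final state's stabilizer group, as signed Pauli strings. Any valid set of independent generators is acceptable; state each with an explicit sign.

The stabilizer group can be generated by -ZI, +IZ, among other valid generating sets.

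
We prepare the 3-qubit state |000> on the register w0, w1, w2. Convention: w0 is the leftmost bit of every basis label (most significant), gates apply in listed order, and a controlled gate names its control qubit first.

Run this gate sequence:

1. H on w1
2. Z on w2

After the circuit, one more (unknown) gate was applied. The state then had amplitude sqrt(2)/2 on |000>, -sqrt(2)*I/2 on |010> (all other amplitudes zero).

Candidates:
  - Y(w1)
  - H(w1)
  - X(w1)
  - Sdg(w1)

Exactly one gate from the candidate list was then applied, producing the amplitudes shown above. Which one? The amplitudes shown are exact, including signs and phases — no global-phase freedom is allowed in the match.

It was Sdg(w1) that produced the state shown.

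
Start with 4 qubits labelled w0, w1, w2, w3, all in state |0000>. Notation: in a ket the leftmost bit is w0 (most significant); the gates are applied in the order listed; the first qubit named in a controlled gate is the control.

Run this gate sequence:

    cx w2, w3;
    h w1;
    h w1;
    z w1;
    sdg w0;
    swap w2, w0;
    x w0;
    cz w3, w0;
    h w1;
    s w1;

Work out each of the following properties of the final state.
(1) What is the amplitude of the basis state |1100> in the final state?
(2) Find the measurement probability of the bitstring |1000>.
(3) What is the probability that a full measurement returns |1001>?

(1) |1100> carries amplitude sqrt(2)*I/2 in the final state.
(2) Outcome |1000> occurs with probability 1/2.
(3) A full measurement returns |1001> with probability 0.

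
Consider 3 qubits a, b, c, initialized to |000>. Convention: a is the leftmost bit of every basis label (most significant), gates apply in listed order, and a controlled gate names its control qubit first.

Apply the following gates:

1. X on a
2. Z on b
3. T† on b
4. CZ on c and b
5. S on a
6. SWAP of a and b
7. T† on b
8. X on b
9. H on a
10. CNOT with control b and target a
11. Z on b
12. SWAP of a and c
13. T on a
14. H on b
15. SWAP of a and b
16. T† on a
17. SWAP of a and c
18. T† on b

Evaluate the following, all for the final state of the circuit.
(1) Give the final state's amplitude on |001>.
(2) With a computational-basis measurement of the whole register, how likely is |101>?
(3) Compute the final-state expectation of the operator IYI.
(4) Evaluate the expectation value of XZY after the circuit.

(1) |001> carries amplitude 1/2 in the final state.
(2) A full measurement returns |101> with probability 1/4.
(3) The observable IYI averages to 0.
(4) The observable XZY averages to -sqrt(2)/2.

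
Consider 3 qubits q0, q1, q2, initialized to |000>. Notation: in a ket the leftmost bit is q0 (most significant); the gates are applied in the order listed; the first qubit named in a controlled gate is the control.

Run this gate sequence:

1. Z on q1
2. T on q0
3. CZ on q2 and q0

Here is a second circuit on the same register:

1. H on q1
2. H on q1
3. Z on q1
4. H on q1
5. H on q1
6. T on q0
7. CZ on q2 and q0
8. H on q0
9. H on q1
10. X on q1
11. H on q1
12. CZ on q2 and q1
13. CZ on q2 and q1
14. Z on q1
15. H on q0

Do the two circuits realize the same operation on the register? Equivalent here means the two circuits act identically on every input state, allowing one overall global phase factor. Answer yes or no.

Yes, they are equivalent — the unitaries differ by at most a global phase.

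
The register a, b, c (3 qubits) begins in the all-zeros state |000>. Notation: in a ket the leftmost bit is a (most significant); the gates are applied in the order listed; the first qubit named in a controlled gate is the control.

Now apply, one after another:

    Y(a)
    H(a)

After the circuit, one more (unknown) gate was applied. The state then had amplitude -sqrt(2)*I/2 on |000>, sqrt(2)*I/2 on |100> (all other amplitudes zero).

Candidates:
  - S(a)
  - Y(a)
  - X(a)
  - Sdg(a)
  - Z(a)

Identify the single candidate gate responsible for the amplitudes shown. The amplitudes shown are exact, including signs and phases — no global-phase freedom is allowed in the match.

The applied gate was X(a).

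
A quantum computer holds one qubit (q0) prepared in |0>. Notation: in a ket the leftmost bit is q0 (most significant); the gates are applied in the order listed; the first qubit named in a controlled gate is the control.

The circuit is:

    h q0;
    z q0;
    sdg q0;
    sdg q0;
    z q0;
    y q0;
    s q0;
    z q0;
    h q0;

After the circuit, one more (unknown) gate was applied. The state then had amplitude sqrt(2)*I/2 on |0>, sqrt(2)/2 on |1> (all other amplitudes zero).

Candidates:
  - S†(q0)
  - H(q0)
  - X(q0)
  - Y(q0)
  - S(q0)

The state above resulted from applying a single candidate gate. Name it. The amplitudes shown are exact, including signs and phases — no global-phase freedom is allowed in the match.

It was H(q0) that produced the state shown.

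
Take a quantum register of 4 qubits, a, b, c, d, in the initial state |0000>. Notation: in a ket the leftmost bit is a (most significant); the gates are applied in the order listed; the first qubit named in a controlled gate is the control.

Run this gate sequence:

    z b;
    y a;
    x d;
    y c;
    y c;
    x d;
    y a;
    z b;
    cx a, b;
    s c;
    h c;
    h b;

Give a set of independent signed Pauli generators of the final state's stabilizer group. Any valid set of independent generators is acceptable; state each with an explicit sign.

The final state is stabilized by the group generated by +IXII, +IIXI, +ZIII, +IIIZ; other independent generating sets are equally valid. Key observation: gates 1-8 undo each other exactly, leaving only the rest of the circuit to track.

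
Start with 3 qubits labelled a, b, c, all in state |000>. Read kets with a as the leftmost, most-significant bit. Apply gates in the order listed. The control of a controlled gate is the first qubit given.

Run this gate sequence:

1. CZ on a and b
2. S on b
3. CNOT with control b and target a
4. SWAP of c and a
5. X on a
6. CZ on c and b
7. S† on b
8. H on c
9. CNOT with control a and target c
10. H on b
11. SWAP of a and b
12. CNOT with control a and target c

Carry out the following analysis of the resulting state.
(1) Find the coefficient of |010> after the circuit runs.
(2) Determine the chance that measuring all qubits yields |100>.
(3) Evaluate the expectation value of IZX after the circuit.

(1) The amplitude on |010> is 1/2.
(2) The probability of measuring |100> is 0.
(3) In the final state, IZX has expectation -1.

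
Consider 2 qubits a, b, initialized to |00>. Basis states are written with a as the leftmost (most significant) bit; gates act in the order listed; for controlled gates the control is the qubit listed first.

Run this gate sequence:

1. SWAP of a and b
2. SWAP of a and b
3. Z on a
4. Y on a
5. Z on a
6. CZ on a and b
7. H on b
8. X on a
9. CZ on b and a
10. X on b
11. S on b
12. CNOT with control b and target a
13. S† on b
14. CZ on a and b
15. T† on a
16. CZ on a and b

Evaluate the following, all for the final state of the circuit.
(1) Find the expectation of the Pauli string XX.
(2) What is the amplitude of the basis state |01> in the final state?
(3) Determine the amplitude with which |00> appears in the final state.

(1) In the final state, XX has expectation sqrt(2)/2.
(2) |01> carries amplitude 0 in the final state.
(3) |00> carries amplitude -sqrt(2)*I/2 in the final state.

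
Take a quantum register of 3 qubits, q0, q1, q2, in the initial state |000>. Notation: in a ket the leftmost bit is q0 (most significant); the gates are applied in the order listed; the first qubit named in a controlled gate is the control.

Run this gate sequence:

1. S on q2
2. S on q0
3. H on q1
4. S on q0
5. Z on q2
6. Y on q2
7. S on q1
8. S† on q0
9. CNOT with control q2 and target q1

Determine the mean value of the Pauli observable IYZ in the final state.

In the final state, IYZ has expectation 1.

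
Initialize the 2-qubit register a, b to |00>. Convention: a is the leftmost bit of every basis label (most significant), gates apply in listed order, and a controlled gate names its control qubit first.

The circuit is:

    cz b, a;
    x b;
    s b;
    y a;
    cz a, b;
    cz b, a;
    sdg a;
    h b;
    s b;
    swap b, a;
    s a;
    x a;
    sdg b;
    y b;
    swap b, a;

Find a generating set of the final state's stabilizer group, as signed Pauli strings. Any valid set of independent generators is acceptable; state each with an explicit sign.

The final state is stabilized by the group generated by +IX, +ZI; other independent generating sets are equally valid.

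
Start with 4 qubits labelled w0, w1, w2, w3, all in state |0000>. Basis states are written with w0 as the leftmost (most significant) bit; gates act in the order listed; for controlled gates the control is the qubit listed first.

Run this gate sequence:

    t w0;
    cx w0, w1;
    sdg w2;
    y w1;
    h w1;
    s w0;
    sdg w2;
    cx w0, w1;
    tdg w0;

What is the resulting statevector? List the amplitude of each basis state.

After the circuit, the state carries amplitude sqrt(2)*I/2 on |0000>, -sqrt(2)*I/2 on |0100>, and 0 on every other basis state.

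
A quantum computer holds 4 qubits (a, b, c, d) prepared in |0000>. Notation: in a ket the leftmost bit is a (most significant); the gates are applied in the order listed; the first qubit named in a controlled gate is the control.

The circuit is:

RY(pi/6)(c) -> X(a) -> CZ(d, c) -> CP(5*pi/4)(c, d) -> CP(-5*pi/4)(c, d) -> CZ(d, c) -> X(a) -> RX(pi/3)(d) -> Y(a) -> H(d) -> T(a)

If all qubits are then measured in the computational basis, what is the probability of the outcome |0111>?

Outcome |0111> occurs with probability 0.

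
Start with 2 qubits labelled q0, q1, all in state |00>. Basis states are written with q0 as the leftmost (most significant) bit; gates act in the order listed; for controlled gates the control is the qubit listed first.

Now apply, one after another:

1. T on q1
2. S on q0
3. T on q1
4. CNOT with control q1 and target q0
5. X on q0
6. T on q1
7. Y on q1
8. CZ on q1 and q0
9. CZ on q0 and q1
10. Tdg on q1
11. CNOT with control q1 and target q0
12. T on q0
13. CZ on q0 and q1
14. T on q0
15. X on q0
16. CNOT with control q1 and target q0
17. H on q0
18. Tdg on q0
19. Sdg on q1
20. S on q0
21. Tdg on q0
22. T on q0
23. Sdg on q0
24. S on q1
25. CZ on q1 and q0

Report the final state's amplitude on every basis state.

After the circuit, the state carries amplitude 0 on |00>, sqrt(2)*exp(I*pi/4)/2 on |01>, 0 on |10>, -sqrt(2)/2 on |11>. Key observation: gates 19-24 undo each other exactly, leaving only the rest of the circuit to track.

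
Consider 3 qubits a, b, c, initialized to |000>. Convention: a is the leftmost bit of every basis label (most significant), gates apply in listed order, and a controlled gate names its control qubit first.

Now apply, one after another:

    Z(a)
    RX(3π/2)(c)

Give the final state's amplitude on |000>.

The final state's coefficient on |000> equals -sqrt(2)/2.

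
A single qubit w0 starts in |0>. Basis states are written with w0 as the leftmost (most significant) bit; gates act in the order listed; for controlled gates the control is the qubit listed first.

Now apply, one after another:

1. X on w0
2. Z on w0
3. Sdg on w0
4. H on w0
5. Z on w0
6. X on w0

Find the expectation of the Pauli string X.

The expectation value of X is 1.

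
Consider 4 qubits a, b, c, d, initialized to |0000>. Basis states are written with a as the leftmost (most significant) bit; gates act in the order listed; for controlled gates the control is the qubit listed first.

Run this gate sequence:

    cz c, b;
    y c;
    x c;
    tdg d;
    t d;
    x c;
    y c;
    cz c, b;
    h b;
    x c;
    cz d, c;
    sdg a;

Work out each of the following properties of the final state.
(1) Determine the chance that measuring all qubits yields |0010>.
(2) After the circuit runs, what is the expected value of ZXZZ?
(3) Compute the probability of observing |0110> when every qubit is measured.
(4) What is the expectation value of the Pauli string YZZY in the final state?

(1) A full measurement returns |0010> with probability 1/2. Key observation: the block from step 1 through step 8 cancels to the identity and can be dropped.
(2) In the final state, ZXZZ has expectation -1.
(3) Outcome |0110> occurs with probability 1/2.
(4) In the final state, YZZY has expectation 0.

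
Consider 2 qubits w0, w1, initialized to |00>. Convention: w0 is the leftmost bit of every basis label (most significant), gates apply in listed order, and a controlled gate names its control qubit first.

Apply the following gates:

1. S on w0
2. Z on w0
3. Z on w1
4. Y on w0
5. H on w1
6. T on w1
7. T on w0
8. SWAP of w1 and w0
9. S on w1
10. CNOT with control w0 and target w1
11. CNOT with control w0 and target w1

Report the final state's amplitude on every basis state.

The final amplitudes are 0 on |00>, -sqrt(2)*exp(I*pi/4)/2 on |01>, 0 on |10>, -sqrt(2)*I/2 on |11>.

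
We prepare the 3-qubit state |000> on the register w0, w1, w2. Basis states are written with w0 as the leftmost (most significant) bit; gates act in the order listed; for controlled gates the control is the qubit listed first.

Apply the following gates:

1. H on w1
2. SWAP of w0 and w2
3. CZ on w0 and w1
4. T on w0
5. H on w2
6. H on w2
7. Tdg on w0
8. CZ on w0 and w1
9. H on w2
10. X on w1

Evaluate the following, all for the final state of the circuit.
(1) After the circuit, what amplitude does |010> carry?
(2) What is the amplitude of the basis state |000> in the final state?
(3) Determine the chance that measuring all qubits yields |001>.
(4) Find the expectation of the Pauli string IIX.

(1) The amplitude on |010> is 1/2. Key observation: gates 3-8 undo each other exactly, leaving only the rest of the circuit to track.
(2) |000> carries amplitude 1/2 in the final state.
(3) Outcome |001> occurs with probability 1/4.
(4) In the final state, IIX has expectation 1.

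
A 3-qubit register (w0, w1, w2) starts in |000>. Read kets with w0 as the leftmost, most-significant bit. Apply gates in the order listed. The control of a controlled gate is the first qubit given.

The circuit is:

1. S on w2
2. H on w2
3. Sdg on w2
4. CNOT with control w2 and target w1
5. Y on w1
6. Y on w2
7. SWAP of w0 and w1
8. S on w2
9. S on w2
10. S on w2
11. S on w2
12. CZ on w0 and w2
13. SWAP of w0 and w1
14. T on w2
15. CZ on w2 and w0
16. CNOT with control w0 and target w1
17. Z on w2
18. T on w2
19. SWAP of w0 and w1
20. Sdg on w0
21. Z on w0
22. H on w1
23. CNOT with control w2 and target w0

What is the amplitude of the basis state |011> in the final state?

The final state's coefficient on |011> equals 1/2. Key observation: steps 8-11 multiply out to the identity, so the circuit reduces to the remaining gates.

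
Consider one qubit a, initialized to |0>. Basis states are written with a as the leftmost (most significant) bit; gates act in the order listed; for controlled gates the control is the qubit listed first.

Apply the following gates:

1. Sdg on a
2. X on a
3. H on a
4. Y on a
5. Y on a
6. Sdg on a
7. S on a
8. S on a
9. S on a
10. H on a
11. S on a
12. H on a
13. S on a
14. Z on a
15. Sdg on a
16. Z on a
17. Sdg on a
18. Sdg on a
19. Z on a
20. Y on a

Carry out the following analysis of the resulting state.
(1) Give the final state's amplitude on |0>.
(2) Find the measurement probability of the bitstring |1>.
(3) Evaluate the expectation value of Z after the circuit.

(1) The amplitude on |0> is -sqrt(2)*I/2.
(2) A full measurement returns |1> with probability 1/2.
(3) In the final state, Z has expectation 0.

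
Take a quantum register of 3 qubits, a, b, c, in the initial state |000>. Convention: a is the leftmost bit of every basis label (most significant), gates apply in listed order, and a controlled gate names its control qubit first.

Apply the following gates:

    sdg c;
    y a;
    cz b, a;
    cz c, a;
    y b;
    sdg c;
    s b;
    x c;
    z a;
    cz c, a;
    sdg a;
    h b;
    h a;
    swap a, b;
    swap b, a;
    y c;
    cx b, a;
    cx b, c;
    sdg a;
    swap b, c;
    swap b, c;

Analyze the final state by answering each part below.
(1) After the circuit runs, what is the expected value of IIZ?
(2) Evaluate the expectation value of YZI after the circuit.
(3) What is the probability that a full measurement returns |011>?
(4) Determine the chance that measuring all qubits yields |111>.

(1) The observable IIZ averages to 0.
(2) The observable YZI averages to 0.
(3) The probability of measuring |011> is 1/4.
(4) A full measurement returns |111> with probability 1/4.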